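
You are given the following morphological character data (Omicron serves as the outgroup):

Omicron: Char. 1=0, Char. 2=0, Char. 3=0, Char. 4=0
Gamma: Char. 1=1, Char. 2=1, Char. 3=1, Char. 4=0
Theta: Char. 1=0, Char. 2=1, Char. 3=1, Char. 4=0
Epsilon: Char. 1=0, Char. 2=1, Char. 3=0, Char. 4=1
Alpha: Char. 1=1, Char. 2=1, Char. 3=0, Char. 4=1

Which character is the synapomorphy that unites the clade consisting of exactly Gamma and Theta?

Char. 3

The outgroup has state '0' for every character, so '1' is the derived state throughout.
Char. 1 groups Alpha and Gamma, which is incompatible with the clades supported by the remaining characters; treating it as convergent (homoplasy) costs fewer steps than any alternative tree.
Char. 2 (derived state '1') is shared by all ingroup taxa — unites the whole ingroup.
Char. 3 (derived state '1') is shared by Gamma and Theta — a synapomorphy uniting that clade.
Char. 4: derived state '1' in Alpha and Epsilon only — synapomorphy for {Alpha, Epsilon}.
Most parsimonious ingroup topology: ((Gamma,Theta),(Epsilon,Alpha)).
The clade {Gamma, Theta} is supported by Char. 3: its derived state '1' occurs in exactly those taxa and in no other taxon (including the outgroup).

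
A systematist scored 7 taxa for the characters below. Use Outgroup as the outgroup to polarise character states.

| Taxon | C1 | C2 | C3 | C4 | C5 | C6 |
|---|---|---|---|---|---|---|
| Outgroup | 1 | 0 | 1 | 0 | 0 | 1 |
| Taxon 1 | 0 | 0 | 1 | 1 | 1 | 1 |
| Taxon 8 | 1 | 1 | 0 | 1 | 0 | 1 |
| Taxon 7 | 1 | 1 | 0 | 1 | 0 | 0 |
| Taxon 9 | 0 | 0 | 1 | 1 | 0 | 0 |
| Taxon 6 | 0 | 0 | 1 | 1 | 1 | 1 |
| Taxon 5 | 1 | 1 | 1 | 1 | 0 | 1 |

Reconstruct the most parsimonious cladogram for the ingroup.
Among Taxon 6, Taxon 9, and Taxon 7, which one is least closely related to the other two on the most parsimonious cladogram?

Character polarity is set by the outgroup: the derived state is whichever differs from the outgroup's state, so for C1, C3, C6 the derived state is '0', and for the remaining characters it is '1'.
C1: derived state '0' in Taxon 1, Taxon 6, and Taxon 9 only — synapomorphy for {Taxon 1, Taxon 6, Taxon 9}.
C2: derived state '1' in Taxon 5, Taxon 7, and Taxon 8 only — synapomorphy for {Taxon 5, Taxon 7, Taxon 8}.
C3 (derived state '0') is shared by Taxon 7 and Taxon 8 — a synapomorphy uniting that clade.
All ingroup taxa share the derived state '1' for C4; it defines the ingroup but does not resolve relationships within it.
C5: derived state '1' in Taxon 1 and Taxon 6 only — synapomorphy for {Taxon 1, Taxon 6}.
C6 (state '0') occurs in Taxon 7 and Taxon 9 but conflicts with the nesting implied by the other characters — most parsimoniously interpreted as homoplasy.
Most parsimonious ingroup topology: (((Taxon 1,Taxon 6),Taxon 9),((Taxon 8,Taxon 7),Taxon 5)).
Taxon 9 and Taxon 6 share a more recent common ancestor with each other than either does with Taxon 7, so Taxon 7 is the least closely related of the three.

Taxon 7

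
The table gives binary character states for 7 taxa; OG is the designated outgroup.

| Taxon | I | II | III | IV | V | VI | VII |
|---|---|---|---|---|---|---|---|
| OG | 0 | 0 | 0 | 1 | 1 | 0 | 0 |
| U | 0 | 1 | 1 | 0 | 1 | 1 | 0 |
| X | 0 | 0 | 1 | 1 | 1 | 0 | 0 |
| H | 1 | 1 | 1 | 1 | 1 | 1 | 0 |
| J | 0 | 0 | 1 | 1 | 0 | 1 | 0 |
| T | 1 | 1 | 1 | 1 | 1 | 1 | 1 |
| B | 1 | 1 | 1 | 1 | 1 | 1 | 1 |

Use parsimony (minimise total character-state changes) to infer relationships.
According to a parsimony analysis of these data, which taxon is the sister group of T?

Character polarity is set by the outgroup: the derived state is whichever differs from the outgroup's state, so for IV, V the derived state is '0', and for the remaining characters it is '1'.
I: derived state '1' in B, H, and T only — synapomorphy for {B, H, T}.
II (derived state '1') is shared by B, H, T, and U — a synapomorphy uniting that clade.
III (derived state '1') is shared by all ingroup taxa — unites the whole ingroup.
IV (derived state '0') is unique to U (autapomorphy; uninformative for grouping).
V (derived state '0') is unique to J (autapomorphy; uninformative for grouping).
Only B, H, J, T, and U show the derived state '1' for VI, supporting them as a clade.
VII: derived state '1' in B and T only — synapomorphy for {B, T}.
Most parsimonious ingroup topology: (((((T,B),H),U),J),X).
T and B form a cherry on this tree, so they are sister taxa.

B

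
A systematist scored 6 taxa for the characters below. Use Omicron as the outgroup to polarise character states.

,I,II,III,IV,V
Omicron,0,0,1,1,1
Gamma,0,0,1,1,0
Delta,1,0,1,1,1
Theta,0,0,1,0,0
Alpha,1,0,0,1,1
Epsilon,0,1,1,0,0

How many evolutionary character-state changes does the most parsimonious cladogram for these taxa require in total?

5

Character polarity is set by the outgroup: the derived state is whichever differs from the outgroup's state, so for III, IV, V the derived state is '0', and for the remaining characters it is '1'.
Only Alpha and Delta show the derived state '1' for I, supporting them as a clade.
II (derived state '1') is unique to Epsilon (autapomorphy; uninformative for grouping).
III (derived state '0') is unique to Alpha (autapomorphy; uninformative for grouping).
Only Epsilon and Theta show the derived state '0' for IV, supporting them as a clade.
Only Epsilon, Gamma, and Theta show the derived state '0' for V, supporting them as a clade.
Most parsimonious ingroup topology: ((Gamma,(Theta,Epsilon)),(Delta,Alpha)).
Changes per character on this tree: I: 1; II: 1; III: 1; IV: 1; V: 1.
Total = 5.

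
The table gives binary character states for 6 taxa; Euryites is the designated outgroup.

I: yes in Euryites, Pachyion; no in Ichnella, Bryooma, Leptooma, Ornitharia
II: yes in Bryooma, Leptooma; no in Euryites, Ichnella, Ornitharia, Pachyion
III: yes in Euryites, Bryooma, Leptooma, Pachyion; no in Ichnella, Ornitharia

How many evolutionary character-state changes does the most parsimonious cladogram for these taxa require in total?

Character polarity is set by the outgroup: the derived state is whichever differs from the outgroup's state, so for I, III the derived state is 'no', and for the remaining characters it is 'yes'.
Only Bryooma, Ichnella, Leptooma, and Ornitharia show the derived state 'no' for I, supporting them as a clade.
Only Bryooma and Leptooma show the derived state 'yes' for II, supporting them as a clade.
III (derived state 'no') is shared by Ichnella and Ornitharia — a synapomorphy uniting that clade.
Most parsimonious ingroup topology: (((Ichnella,Ornitharia),(Bryooma,Leptooma)),Pachyion).
Changes per character on this tree: I: 1; II: 1; III: 1.
Total = 3.

3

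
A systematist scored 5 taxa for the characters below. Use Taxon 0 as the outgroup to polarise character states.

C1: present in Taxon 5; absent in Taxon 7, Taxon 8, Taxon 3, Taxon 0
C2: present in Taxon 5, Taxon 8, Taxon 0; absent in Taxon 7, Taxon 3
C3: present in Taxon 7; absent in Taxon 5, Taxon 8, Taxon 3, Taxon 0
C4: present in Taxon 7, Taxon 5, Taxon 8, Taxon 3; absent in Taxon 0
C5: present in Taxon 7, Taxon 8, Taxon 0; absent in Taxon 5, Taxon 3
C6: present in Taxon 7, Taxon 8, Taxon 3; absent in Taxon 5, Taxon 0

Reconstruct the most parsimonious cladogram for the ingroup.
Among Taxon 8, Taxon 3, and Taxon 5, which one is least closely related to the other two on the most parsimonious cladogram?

Character polarity is set by the outgroup: the derived state is whichever differs from the outgroup's state, so for C2, C5 the derived state is 'absent', and for the remaining characters it is 'present'.
C1 (derived state 'present') is unique to Taxon 5 (autapomorphy; uninformative for grouping).
C2 (derived state 'absent') is shared by Taxon 3 and Taxon 7 — a synapomorphy uniting that clade.
C3: derived state 'present' in Taxon 7 only — an autapomorphy, so it tells us nothing about relationships among taxa.
All ingroup taxa share the derived state 'present' for C4; it defines the ingroup but does not resolve relationships within it.
C5 groups Taxon 3 and Taxon 5, which is incompatible with the clades supported by the remaining characters; treating it as convergent (homoplasy) costs fewer steps than any alternative tree.
Only Taxon 3, Taxon 7, and Taxon 8 show the derived state 'present' for C6, supporting them as a clade.
Most parsimonious ingroup topology: ((Taxon 8,(Taxon 7,Taxon 3)),Taxon 5).
Taxon 8 and Taxon 3 share a more recent common ancestor with each other than either does with Taxon 5, so Taxon 5 is the least closely related of the three.

Taxon 5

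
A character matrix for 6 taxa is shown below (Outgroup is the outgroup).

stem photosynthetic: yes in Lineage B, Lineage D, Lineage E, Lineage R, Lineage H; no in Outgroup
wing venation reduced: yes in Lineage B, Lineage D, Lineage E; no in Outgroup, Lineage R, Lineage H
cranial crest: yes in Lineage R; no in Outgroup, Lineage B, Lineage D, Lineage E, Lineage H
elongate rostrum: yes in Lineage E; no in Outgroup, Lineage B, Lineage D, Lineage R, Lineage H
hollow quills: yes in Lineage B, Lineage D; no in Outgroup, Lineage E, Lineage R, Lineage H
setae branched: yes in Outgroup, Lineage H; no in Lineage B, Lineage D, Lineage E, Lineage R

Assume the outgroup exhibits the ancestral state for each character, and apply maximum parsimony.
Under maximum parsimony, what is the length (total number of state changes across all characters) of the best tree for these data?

Character polarity is set by the outgroup: the derived state is whichever differs from the outgroup's state, so for setae branched the derived state is 'no', and for the remaining characters it is 'yes'.
All ingroup taxa share the derived state 'yes' for stem photosynthetic; it defines the ingroup but does not resolve relationships within it.
Only Lineage B, Lineage D, and Lineage E show the derived state 'yes' for wing venation reduced, supporting them as a clade.
cranial crest: derived state 'yes' in Lineage R only — an autapomorphy, so it tells us nothing about relationships among taxa.
elongate rostrum: derived state 'yes' in Lineage E only — an autapomorphy, so it tells us nothing about relationships among taxa.
hollow quills: derived state 'yes' in Lineage B and Lineage D only — synapomorphy for {Lineage B, Lineage D}.
setae branched (derived state 'no') is shared by Lineage B, Lineage D, Lineage E, and Lineage R — a synapomorphy uniting that clade.
Most parsimonious ingroup topology: ((((Lineage B,Lineage D),Lineage E),Lineage R),Lineage H).
Changes per character on this tree: stem photosynthetic: 1; wing venation reduced: 1; cranial crest: 1; elongate rostrum: 1; hollow quills: 1; setae branched: 1.
Total = 6.

6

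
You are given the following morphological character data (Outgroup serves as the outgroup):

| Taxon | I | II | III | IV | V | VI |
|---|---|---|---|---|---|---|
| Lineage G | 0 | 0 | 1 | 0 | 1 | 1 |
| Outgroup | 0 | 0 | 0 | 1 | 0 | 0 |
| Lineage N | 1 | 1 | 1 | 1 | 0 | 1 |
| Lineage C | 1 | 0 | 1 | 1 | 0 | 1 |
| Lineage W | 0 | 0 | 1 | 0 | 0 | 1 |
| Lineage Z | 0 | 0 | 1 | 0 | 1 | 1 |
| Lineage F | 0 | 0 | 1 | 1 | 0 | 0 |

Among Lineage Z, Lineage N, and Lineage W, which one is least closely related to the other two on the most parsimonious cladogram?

Lineage N

Character polarity is set by the outgroup: the derived state is whichever differs from the outgroup's state, so for IV the derived state is '0', and for the remaining characters it is '1'.
I: derived state '1' in Lineage C and Lineage N only — synapomorphy for {Lineage C, Lineage N}.
II: derived state '1' in Lineage N only — an autapomorphy, so it tells us nothing about relationships among taxa.
All ingroup taxa share the derived state '1' for III; it defines the ingroup but does not resolve relationships within it.
Only Lineage G, Lineage W, and Lineage Z show the derived state '0' for IV, supporting them as a clade.
V: derived state '1' in Lineage G and Lineage Z only — synapomorphy for {Lineage G, Lineage Z}.
VI: derived state '1' in Lineage C, Lineage G, Lineage N, Lineage W, and Lineage Z only — synapomorphy for {Lineage C, Lineage G, Lineage N, Lineage W, Lineage Z}.
Most parsimonious ingroup topology: (((Lineage W,(Lineage Z,Lineage G)),(Lineage N,Lineage C)),Lineage F).
Lineage W and Lineage Z share a more recent common ancestor with each other than either does with Lineage N, so Lineage N is the least closely related of the three.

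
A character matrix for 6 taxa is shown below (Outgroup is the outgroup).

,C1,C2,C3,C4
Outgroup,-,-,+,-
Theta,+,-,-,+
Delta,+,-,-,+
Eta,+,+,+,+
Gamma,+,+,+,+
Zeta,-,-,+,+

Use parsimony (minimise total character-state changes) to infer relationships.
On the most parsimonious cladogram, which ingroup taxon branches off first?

Zeta

Character polarity is set by the outgroup: the derived state is whichever differs from the outgroup's state, so for C3 the derived state is '-', and for the remaining characters it is '+'.
Only Delta, Eta, Gamma, and Theta show the derived state '+' for C1, supporting them as a clade.
Only Eta and Gamma show the derived state '+' for C2, supporting them as a clade.
Only Delta and Theta show the derived state '-' for C3, supporting them as a clade.
C4 (derived state '+') is shared by all ingroup taxa — unites the whole ingroup.
Most parsimonious ingroup topology: (((Theta,Delta),(Gamma,Eta)),Zeta).
Zeta is sister to the clade containing all other ingroup taxa, so it is the earliest-diverging (most basal) ingroup lineage.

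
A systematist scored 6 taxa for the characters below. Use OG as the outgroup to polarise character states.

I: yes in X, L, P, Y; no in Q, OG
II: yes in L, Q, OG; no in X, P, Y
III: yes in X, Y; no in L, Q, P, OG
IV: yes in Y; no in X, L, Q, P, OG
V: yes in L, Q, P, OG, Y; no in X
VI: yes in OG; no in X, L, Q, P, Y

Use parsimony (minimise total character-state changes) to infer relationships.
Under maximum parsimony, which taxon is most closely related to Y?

X

Character polarity is set by the outgroup: the derived state is whichever differs from the outgroup's state, so for II, V, VI the derived state is 'no', and for the remaining characters it is 'yes'.
I: derived state 'yes' in L, P, X, and Y only — synapomorphy for {L, P, X, Y}.
II: derived state 'no' in P, X, and Y only — synapomorphy for {P, X, Y}.
III: derived state 'yes' in X and Y only — synapomorphy for {X, Y}.
IV (derived state 'yes') is unique to Y (autapomorphy; uninformative for grouping).
V (derived state 'no') is unique to X (autapomorphy; uninformative for grouping).
All ingroup taxa share the derived state 'no' for VI; it defines the ingroup but does not resolve relationships within it.
Most parsimonious ingroup topology: ((((X,Y),P),L),Q).
Y and X form a cherry on this tree, so they are sister taxa.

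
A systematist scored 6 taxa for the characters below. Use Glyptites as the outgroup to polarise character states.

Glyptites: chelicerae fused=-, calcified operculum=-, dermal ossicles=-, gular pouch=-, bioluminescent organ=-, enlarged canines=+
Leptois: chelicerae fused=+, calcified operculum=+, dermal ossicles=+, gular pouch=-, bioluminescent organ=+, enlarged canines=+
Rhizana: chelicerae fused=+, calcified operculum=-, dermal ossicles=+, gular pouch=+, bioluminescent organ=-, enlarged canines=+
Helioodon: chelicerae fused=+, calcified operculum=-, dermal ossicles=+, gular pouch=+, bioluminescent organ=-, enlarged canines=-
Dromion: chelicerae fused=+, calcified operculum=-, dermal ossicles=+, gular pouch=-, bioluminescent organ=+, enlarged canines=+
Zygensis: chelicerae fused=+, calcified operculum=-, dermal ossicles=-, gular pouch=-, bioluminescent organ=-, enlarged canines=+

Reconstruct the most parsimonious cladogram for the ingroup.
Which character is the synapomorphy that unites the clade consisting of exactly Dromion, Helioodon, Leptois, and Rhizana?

dermal ossicles

Character polarity is set by the outgroup: the derived state is whichever differs from the outgroup's state, so for enlarged canines the derived state is '-', and for the remaining characters it is '+'.
All ingroup taxa share the derived state '+' for chelicerae fused; it defines the ingroup but does not resolve relationships within it.
calcified operculum: derived state '+' in Leptois only — an autapomorphy, so it tells us nothing about relationships among taxa.
dermal ossicles: derived state '+' in Dromion, Helioodon, Leptois, and Rhizana only — synapomorphy for {Dromion, Helioodon, Leptois, Rhizana}.
gular pouch: derived state '+' in Helioodon and Rhizana only — synapomorphy for {Helioodon, Rhizana}.
bioluminescent organ: derived state '+' in Dromion and Leptois only — synapomorphy for {Dromion, Leptois}.
enlarged canines: derived state '-' in Helioodon only — an autapomorphy, so it tells us nothing about relationships among taxa.
Most parsimonious ingroup topology: (((Leptois,Dromion),(Rhizana,Helioodon)),Zygensis).
The clade {Dromion, Helioodon, Leptois, Rhizana} is supported by dermal ossicles: its derived state '+' occurs in exactly those taxa and in no other taxon (including the outgroup).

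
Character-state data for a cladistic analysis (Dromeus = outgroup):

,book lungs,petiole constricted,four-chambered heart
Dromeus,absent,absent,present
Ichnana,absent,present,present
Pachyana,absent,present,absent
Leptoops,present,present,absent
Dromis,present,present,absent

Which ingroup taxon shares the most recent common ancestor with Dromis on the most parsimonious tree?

Character polarity is set by the outgroup: the derived state is whichever differs from the outgroup's state, so for four-chambered heart the derived state is 'absent', and for the remaining characters it is 'present'.
Only Dromis and Leptoops show the derived state 'present' for book lungs, supporting them as a clade.
petiole constricted (derived state 'present') is shared by all ingroup taxa — unites the whole ingroup.
four-chambered heart (derived state 'absent') is shared by Dromis, Leptoops, and Pachyana — a synapomorphy uniting that clade.
Most parsimonious ingroup topology: (Ichnana,(Pachyana,(Leptoops,Dromis))).
Dromis and Leptoops form a cherry on this tree, so they are sister taxa.

Leptoops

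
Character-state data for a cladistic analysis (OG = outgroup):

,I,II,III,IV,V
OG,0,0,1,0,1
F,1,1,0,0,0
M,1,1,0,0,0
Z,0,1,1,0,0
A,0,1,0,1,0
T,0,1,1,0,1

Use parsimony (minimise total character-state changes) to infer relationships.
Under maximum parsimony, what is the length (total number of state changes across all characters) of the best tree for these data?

5

Character polarity is set by the outgroup: the derived state is whichever differs from the outgroup's state, so for III, V the derived state is '0', and for the remaining characters it is '1'.
Only F and M show the derived state '1' for I, supporting them as a clade.
II (derived state '1') is shared by all ingroup taxa — unites the whole ingroup.
III (derived state '0') is shared by A, F, and M — a synapomorphy uniting that clade.
IV: derived state '1' in A only — an autapomorphy, so it tells us nothing about relationships among taxa.
V: derived state '0' in A, F, M, and Z only — synapomorphy for {A, F, M, Z}.
Most parsimonious ingroup topology: ((((F,M),A),Z),T).
Changes per character on this tree: I: 1; II: 1; III: 1; IV: 1; V: 1.
Total = 5.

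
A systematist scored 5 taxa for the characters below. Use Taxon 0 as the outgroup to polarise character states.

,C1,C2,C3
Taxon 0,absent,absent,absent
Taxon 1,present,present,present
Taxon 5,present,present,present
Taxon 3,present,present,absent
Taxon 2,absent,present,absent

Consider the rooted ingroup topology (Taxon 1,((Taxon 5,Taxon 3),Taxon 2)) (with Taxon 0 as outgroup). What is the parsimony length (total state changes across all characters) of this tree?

Map each character onto (Taxon 1,((Taxon 5,Taxon 3),Taxon 2)) (rooted by Taxon 0) and count the minimum state changes it requires (Fitch parsimony):
C1: 2; C2: 1; C3: 2.
Total tree length = 5.

5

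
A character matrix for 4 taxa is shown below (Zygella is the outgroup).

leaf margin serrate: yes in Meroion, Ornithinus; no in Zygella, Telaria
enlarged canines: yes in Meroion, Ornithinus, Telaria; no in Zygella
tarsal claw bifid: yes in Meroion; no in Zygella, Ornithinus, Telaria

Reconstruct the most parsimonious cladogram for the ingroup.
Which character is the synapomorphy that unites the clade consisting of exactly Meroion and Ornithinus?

The outgroup has state 'no' for every character, so 'yes' is the derived state throughout.
leaf margin serrate: derived state 'yes' in Meroion and Ornithinus only — synapomorphy for {Meroion, Ornithinus}.
All ingroup taxa share the derived state 'yes' for enlarged canines; it defines the ingroup but does not resolve relationships within it.
tarsal claw bifid (derived state 'yes') is unique to Meroion (autapomorphy; uninformative for grouping).
Most parsimonious ingroup topology: ((Meroion,Ornithinus),Telaria).
The clade {Meroion, Ornithinus} is supported by leaf margin serrate: its derived state 'yes' occurs in exactly those taxa and in no other taxon (including the outgroup).

leaf margin serrate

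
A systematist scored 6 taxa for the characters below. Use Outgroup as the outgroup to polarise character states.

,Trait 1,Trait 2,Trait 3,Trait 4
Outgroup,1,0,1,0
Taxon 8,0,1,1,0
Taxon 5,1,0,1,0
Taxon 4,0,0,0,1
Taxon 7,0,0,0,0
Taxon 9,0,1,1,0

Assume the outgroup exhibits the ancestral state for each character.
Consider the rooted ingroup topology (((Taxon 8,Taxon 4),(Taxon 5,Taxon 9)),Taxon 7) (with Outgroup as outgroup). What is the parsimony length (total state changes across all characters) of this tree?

Map each character onto (((Taxon 8,Taxon 4),(Taxon 5,Taxon 9)),Taxon 7) (rooted by Outgroup) and count the minimum state changes it requires (Fitch parsimony):
Trait 1: 2; Trait 2: 2; Trait 3: 2; Trait 4: 1.
Total tree length = 7.

7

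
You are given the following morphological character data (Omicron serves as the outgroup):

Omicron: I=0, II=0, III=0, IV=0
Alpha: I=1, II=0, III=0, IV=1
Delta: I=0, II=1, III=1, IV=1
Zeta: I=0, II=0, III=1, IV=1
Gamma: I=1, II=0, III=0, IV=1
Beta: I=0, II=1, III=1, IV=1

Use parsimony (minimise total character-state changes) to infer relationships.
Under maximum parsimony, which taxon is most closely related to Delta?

The outgroup has state '0' for every character, so '1' is the derived state throughout.
I: derived state '1' in Alpha and Gamma only — synapomorphy for {Alpha, Gamma}.
II: derived state '1' in Beta and Delta only — synapomorphy for {Beta, Delta}.
III (derived state '1') is shared by Beta, Delta, and Zeta — a synapomorphy uniting that clade.
IV (derived state '1') is shared by all ingroup taxa — unites the whole ingroup.
Most parsimonious ingroup topology: ((Alpha,Gamma),((Delta,Beta),Zeta)).
Delta and Beta form a cherry on this tree, so they are sister taxa.

Beta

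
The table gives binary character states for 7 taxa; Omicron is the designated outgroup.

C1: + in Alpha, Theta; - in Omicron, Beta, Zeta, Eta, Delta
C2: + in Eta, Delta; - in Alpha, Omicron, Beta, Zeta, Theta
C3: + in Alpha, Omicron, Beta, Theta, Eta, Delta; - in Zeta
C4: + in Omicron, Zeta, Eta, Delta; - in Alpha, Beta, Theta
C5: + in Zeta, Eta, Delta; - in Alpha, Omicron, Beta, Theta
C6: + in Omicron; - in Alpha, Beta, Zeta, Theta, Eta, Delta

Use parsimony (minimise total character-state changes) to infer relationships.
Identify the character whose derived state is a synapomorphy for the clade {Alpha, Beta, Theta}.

Character polarity is set by the outgroup: the derived state is whichever differs from the outgroup's state, so for C3, C4, C6 the derived state is '-', and for the remaining characters it is '+'.
C1: derived state '+' in Alpha and Theta only — synapomorphy for {Alpha, Theta}.
C2 (derived state '+') is shared by Delta and Eta — a synapomorphy uniting that clade.
C3 (derived state '-') is unique to Zeta (autapomorphy; uninformative for grouping).
C4: derived state '-' in Alpha, Beta, and Theta only — synapomorphy for {Alpha, Beta, Theta}.
Only Delta, Eta, and Zeta show the derived state '+' for C5, supporting them as a clade.
All ingroup taxa share the derived state '-' for C6; it defines the ingroup but does not resolve relationships within it.
Most parsimonious ingroup topology: (((Theta,Alpha),Beta),(Zeta,(Eta,Delta))).
The clade {Alpha, Beta, Theta} is supported by C4: its derived state '-' occurs in exactly those taxa and in no other taxon (including the outgroup).

C4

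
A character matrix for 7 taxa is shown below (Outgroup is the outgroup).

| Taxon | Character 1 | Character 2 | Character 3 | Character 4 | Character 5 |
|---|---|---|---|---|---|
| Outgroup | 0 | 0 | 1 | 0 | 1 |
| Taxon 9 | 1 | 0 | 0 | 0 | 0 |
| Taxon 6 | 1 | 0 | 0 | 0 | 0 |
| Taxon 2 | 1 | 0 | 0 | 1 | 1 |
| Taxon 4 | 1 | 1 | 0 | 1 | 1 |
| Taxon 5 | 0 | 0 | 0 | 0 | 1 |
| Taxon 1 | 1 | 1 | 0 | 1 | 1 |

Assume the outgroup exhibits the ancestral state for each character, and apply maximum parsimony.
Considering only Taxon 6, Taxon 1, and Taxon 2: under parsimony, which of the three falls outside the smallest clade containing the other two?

Taxon 6

Character polarity is set by the outgroup: the derived state is whichever differs from the outgroup's state, so for Character 3, Character 5 the derived state is '0', and for the remaining characters it is '1'.
Character 1: derived state '1' in Taxon 1, Taxon 2, Taxon 4, Taxon 6, and Taxon 9 only — synapomorphy for {Taxon 1, Taxon 2, Taxon 4, Taxon 6, Taxon 9}.
Character 2: derived state '1' in Taxon 1 and Taxon 4 only — synapomorphy for {Taxon 1, Taxon 4}.
Character 3 (derived state '0') is shared by all ingroup taxa — unites the whole ingroup.
Only Taxon 1, Taxon 2, and Taxon 4 show the derived state '1' for Character 4, supporting them as a clade.
Character 5: derived state '0' in Taxon 6 and Taxon 9 only — synapomorphy for {Taxon 6, Taxon 9}.
Most parsimonious ingroup topology: (((Taxon 9,Taxon 6),(Taxon 2,(Taxon 4,Taxon 1))),Taxon 5).
Taxon 2 and Taxon 1 share a more recent common ancestor with each other than either does with Taxon 6, so Taxon 6 is the least closely related of the three.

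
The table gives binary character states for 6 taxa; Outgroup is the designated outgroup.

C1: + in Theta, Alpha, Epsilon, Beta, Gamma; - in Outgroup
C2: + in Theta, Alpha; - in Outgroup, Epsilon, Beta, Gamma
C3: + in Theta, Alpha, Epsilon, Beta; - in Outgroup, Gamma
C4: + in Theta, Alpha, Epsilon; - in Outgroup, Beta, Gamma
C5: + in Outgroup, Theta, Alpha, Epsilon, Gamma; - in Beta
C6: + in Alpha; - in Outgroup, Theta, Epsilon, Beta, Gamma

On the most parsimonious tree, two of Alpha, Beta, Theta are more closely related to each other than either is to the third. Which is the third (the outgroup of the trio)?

Character polarity is set by the outgroup: the derived state is whichever differs from the outgroup's state, so for C5 the derived state is '-', and for the remaining characters it is '+'.
C1 (derived state '+') is shared by all ingroup taxa — unites the whole ingroup.
C2: derived state '+' in Alpha and Theta only — synapomorphy for {Alpha, Theta}.
C3 (derived state '+') is shared by Alpha, Beta, Epsilon, and Theta — a synapomorphy uniting that clade.
C4: derived state '+' in Alpha, Epsilon, and Theta only — synapomorphy for {Alpha, Epsilon, Theta}.
C5: derived state '-' in Beta only — an autapomorphy, so it tells us nothing about relationships among taxa.
C6 (derived state '+') is unique to Alpha (autapomorphy; uninformative for grouping).
Most parsimonious ingroup topology: ((((Theta,Alpha),Epsilon),Beta),Gamma).
Alpha and Theta share a more recent common ancestor with each other than either does with Beta, so Beta is the least closely related of the three.

Beta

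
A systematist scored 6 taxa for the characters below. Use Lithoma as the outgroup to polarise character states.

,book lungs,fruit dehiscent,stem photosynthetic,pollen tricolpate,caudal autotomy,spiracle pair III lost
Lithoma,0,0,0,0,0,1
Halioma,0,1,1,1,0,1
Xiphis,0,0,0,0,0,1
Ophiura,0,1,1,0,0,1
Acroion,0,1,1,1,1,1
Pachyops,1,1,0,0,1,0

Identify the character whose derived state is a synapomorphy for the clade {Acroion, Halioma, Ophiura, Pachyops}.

Character polarity is set by the outgroup: the derived state is whichever differs from the outgroup's state, so for spiracle pair III lost the derived state is '0', and for the remaining characters it is '1'.
book lungs (derived state '1') is unique to Pachyops (autapomorphy; uninformative for grouping).
fruit dehiscent (derived state '1') is shared by Acroion, Halioma, Ophiura, and Pachyops — a synapomorphy uniting that clade.
stem photosynthetic (derived state '1') is shared by Acroion, Halioma, and Ophiura — a synapomorphy uniting that clade.
pollen tricolpate (derived state '1') is shared by Acroion and Halioma — a synapomorphy uniting that clade.
caudal autotomy groups Acroion and Pachyops, which is incompatible with the clades supported by the remaining characters; treating it as convergent (homoplasy) costs fewer steps than any alternative tree.
spiracle pair III lost: derived state '0' in Pachyops only — an autapomorphy, so it tells us nothing about relationships among taxa.
Most parsimonious ingroup topology: ((((Halioma,Acroion),Ophiura),Pachyops),Xiphis).
The clade {Acroion, Halioma, Ophiura, Pachyops} is supported by fruit dehiscent: its derived state '1' occurs in exactly those taxa and in no other taxon (including the outgroup).

fruit dehiscent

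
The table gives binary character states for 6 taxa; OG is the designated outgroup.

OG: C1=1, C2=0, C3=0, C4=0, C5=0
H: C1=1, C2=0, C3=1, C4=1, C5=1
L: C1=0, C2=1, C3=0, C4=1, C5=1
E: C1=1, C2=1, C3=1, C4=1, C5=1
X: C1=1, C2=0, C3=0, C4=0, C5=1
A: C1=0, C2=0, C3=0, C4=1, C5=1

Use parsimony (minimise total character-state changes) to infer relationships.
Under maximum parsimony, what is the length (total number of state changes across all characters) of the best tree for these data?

6

Character polarity is set by the outgroup: the derived state is whichever differs from the outgroup's state, so for C1 the derived state is '0', and for the remaining characters it is '1'.
C1: derived state '0' in A and L only — synapomorphy for {A, L}.
C2 (state '1') occurs in E and L but conflicts with the nesting implied by the other characters — most parsimoniously interpreted as homoplasy.
Only E and H show the derived state '1' for C3, supporting them as a clade.
C4 (derived state '1') is shared by A, E, H, and L — a synapomorphy uniting that clade.
C5 (derived state '1') is shared by all ingroup taxa — unites the whole ingroup.
Most parsimonious ingroup topology: (((H,E),(L,A)),X).
Changes per character on this tree: C1: 1; C2: 2; C3: 1; C4: 1; C5: 1.
Total = 6.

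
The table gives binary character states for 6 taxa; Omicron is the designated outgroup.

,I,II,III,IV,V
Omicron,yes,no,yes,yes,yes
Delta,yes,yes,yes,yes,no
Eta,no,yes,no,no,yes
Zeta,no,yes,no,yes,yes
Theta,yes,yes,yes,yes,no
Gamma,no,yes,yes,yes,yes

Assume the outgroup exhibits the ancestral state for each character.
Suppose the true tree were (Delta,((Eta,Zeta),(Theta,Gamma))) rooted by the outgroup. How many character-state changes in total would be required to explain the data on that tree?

7

Map each character onto (Delta,((Eta,Zeta),(Theta,Gamma))) (rooted by Omicron) and count the minimum state changes it requires (Fitch parsimony):
I: 2; II: 1; III: 1; IV: 1; V: 2.
Total tree length = 7.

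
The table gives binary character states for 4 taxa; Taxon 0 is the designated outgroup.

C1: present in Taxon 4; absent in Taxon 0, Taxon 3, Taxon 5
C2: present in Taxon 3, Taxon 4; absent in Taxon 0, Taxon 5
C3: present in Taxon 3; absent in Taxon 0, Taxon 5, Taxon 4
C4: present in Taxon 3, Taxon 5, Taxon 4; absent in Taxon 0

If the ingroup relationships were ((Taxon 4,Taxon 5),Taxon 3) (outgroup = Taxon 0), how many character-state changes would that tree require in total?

Map each character onto ((Taxon 4,Taxon 5),Taxon 3) (rooted by Taxon 0) and count the minimum state changes it requires (Fitch parsimony):
C1: 1; C2: 2; C3: 1; C4: 1.
Total tree length = 5.

5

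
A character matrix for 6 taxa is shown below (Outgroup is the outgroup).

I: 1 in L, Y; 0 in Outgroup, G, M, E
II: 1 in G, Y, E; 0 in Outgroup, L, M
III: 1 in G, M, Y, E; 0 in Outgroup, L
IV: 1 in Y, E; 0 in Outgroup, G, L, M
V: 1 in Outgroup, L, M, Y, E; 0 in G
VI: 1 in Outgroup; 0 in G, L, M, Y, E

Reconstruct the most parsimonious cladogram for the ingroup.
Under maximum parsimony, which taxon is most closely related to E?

Y

Character polarity is set by the outgroup: the derived state is whichever differs from the outgroup's state, so for V, VI the derived state is '0', and for the remaining characters it is '1'.
I groups L and Y, which is incompatible with the clades supported by the remaining characters; treating it as convergent (homoplasy) costs fewer steps than any alternative tree.
II (derived state '1') is shared by E, G, and Y — a synapomorphy uniting that clade.
III (derived state '1') is shared by E, G, M, and Y — a synapomorphy uniting that clade.
IV: derived state '1' in E and Y only — synapomorphy for {E, Y}.
V: derived state '0' in G only — an autapomorphy, so it tells us nothing about relationships among taxa.
All ingroup taxa share the derived state '0' for VI; it defines the ingroup but does not resolve relationships within it.
Most parsimonious ingroup topology: (((G,(Y,E)),M),L).
E and Y form a cherry on this tree, so they are sister taxa.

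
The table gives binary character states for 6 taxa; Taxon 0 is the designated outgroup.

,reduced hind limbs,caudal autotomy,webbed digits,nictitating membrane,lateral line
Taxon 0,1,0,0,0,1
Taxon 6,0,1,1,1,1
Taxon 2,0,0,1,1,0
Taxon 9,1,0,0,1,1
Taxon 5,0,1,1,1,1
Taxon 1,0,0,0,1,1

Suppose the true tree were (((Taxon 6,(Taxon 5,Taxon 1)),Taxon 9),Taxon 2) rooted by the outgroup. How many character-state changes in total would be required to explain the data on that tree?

Map each character onto (((Taxon 6,(Taxon 5,Taxon 1)),Taxon 9),Taxon 2) (rooted by Taxon 0) and count the minimum state changes it requires (Fitch parsimony):
reduced hind limbs: 2; caudal autotomy: 2; webbed digits: 3; nictitating membrane: 1; lateral line: 1.
Total tree length = 9.

9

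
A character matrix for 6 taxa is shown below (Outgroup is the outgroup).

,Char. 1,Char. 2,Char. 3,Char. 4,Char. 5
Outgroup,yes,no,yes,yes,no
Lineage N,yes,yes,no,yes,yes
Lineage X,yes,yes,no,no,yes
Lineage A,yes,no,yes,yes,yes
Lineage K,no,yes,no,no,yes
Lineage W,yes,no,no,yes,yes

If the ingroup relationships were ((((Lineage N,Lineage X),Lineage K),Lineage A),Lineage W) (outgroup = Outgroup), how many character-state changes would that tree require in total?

7

Map each character onto ((((Lineage N,Lineage X),Lineage K),Lineage A),Lineage W) (rooted by Outgroup) and count the minimum state changes it requires (Fitch parsimony):
Char. 1: 1; Char. 2: 1; Char. 3: 2; Char. 4: 2; Char. 5: 1.
Total tree length = 7.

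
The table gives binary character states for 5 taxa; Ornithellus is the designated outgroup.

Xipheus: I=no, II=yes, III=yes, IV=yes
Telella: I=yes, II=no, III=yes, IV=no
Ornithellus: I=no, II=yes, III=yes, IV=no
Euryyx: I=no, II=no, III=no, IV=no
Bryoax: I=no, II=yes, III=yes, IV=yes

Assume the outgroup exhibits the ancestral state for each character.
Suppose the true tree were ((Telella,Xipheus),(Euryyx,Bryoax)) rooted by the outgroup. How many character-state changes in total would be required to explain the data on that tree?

Map each character onto ((Telella,Xipheus),(Euryyx,Bryoax)) (rooted by Ornithellus) and count the minimum state changes it requires (Fitch parsimony):
I: 1; II: 2; III: 1; IV: 2.
Total tree length = 6.

6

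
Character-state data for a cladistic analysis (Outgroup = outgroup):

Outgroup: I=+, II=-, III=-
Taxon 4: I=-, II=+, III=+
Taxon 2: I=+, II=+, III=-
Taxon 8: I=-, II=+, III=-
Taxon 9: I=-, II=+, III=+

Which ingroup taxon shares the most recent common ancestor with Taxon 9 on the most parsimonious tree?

Taxon 4

Character polarity is set by the outgroup: the derived state is whichever differs from the outgroup's state, so for I the derived state is '-', and for the remaining characters it is '+'.
Only Taxon 4, Taxon 8, and Taxon 9 show the derived state '-' for I, supporting them as a clade.
II (derived state '+') is shared by all ingroup taxa — unites the whole ingroup.
III: derived state '+' in Taxon 4 and Taxon 9 only — synapomorphy for {Taxon 4, Taxon 9}.
Most parsimonious ingroup topology: (((Taxon 4,Taxon 9),Taxon 8),Taxon 2).
Taxon 9 and Taxon 4 form a cherry on this tree, so they are sister taxa.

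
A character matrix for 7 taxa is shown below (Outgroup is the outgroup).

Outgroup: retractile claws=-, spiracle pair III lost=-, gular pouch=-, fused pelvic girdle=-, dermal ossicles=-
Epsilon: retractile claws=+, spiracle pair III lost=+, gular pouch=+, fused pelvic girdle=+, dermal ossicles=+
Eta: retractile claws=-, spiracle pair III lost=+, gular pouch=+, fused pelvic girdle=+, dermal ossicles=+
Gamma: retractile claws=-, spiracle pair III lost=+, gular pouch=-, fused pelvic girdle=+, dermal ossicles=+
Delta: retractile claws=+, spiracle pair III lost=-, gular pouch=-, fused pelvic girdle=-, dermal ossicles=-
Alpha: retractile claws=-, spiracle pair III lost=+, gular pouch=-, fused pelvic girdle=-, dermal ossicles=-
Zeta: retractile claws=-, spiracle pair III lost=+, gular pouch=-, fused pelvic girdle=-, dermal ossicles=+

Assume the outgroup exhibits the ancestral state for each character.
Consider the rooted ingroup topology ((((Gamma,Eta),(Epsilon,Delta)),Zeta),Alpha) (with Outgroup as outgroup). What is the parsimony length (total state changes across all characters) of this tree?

9

Map each character onto ((((Gamma,Eta),(Epsilon,Delta)),Zeta),Alpha) (rooted by Outgroup) and count the minimum state changes it requires (Fitch parsimony):
retractile claws: 1; spiracle pair III lost: 2; gular pouch: 2; fused pelvic girdle: 2; dermal ossicles: 2.
Total tree length = 9.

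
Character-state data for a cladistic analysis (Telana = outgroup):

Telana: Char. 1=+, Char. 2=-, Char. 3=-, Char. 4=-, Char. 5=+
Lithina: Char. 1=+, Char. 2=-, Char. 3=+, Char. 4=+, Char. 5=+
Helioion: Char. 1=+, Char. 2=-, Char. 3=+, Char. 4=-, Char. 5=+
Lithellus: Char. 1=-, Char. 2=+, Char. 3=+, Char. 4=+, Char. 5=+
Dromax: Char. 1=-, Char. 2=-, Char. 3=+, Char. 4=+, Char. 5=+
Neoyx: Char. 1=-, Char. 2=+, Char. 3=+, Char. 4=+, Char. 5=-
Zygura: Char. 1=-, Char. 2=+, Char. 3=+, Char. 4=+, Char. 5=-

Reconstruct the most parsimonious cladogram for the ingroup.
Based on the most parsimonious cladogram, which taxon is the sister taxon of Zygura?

Neoyx

Character polarity is set by the outgroup: the derived state is whichever differs from the outgroup's state, so for Char. 1, Char. 5 the derived state is '-', and for the remaining characters it is '+'.
Char. 1 (derived state '-') is shared by Dromax, Lithellus, Neoyx, and Zygura — a synapomorphy uniting that clade.
Only Lithellus, Neoyx, and Zygura show the derived state '+' for Char. 2, supporting them as a clade.
Char. 3 (derived state '+') is shared by all ingroup taxa — unites the whole ingroup.
Only Dromax, Lithellus, Lithina, Neoyx, and Zygura show the derived state '+' for Char. 4, supporting them as a clade.
Only Neoyx and Zygura show the derived state '-' for Char. 5, supporting them as a clade.
Most parsimonious ingroup topology: ((Lithina,((Lithellus,(Neoyx,Zygura)),Dromax)),Helioion).
Zygura and Neoyx form a cherry on this tree, so they are sister taxa.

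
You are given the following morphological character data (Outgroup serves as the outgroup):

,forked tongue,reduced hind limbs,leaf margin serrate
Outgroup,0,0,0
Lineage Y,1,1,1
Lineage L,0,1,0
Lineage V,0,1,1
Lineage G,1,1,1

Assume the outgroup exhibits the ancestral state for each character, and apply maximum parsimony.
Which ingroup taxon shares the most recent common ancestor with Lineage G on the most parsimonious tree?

Lineage Y

The outgroup has state '0' for every character, so '1' is the derived state throughout.
forked tongue: derived state '1' in Lineage G and Lineage Y only — synapomorphy for {Lineage G, Lineage Y}.
reduced hind limbs (derived state '1') is shared by all ingroup taxa — unites the whole ingroup.
leaf margin serrate: derived state '1' in Lineage G, Lineage V, and Lineage Y only — synapomorphy for {Lineage G, Lineage V, Lineage Y}.
Most parsimonious ingroup topology: (((Lineage Y,Lineage G),Lineage V),Lineage L).
Lineage G and Lineage Y form a cherry on this tree, so they are sister taxa.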